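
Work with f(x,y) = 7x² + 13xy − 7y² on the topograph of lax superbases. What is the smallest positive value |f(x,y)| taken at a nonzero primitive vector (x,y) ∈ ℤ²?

river: ρ → (-7,15,5)
river: ρ → (5,15,-7)
river: ρ → (-7,13,7)
river: ρ → (7,15,-5)
river: ρ → (-5,15,7)
river: ρ → (7,13,-7)
closes: descent 0, river 6
min |a| on river = 5

5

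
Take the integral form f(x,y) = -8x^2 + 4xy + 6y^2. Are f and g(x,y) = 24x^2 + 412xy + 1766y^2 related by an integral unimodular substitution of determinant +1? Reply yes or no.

D₁ = 208, D₂ = 208
river cycle of f (length 10): (6, 8, -6), (-6, 4, 8), (8, 12, -2), (-2, 12, 8), (8, 4, -6), (-6, 8, 6), (6, 4, -8), (-8, 12, 2), (2, 12, -8), (-8, 4, 6)
river cycle of g (length 10): (2, 12, -8), (-8, 4, 6), (6, 8, -6), (-6, 4, 8), (8, 12, -2), (-2, 12, 8), (8, 4, -6), (-6, 8, 6), (6, 4, -8), (-8, 12, 2)
cycles coincide ⇒ equivalent

yes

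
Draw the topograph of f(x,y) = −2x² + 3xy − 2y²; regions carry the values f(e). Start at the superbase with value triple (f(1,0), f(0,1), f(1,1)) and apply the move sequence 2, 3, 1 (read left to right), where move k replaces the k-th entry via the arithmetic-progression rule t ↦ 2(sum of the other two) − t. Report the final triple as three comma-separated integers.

start (-2,-2,-1) = (f(1,0),f(0,1),f(1,1))
replace slot 2: 2·((-2)+(-1)) − (-2) = -4 → (-2,-4,-1)
replace slot 3: 2·((-2)+(-4)) − (-1) = -11 → (-2,-4,-11)
replace slot 1: 2·((-4)+(-11)) − (-2) = -28 → (-28,-4,-11)

-28,-4,-11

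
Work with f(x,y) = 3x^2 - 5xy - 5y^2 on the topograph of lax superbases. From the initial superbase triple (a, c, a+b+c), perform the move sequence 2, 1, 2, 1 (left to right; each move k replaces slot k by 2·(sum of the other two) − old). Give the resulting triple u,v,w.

start (3,-5,-7) = (f(1,0),f(0,1),f(1,1))
replace slot 2: 2·(3+(-7)) − (-5) = -3 → (3,-3,-7)
replace slot 1: 2·((-3)+(-7)) − 3 = -23 → (-23,-3,-7)
replace slot 2: 2·((-23)+(-7)) − (-3) = -57 → (-23,-57,-7)
replace slot 1: 2·((-57)+(-7)) − (-23) = -105 → (-105,-57,-7)

-105,-57,-7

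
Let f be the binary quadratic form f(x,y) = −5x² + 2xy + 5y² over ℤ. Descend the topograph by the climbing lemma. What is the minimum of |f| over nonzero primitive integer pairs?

river: ρ → (5,8,-2)
river: ρ → (-2,8,5)
river: ρ → (5,2,-5)
river: ρ → (-5,8,2)
river: ρ → (2,8,-5)
river: ρ → (-5,2,5)
closes: descent 0, river 6
min |a| on river = 2

2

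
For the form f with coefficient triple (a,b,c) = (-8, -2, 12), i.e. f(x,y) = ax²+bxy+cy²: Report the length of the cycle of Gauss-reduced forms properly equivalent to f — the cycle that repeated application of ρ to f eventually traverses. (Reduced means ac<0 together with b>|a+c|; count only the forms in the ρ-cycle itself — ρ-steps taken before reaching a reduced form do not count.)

D = 388, ⌊√D⌋ = 19
descent: ρ → (12,2,-8)
descent: ρ → (-8,14,6)  [lands on river]
river: ρ → (6,10,-12)
river: ρ → (-12,14,4)
river: ρ → (4,18,-4)
river: ρ → (-4,14,12)
river: ρ → (12,10,-6)
river: ρ → (-6,14,8)
river: ρ → (8,18,-2)
river: ρ → (-2,18,8)
river: ρ → (8,14,-6)
river: ρ → (-6,10,12)
river: ρ → (12,14,-4)
river: ρ → (-4,18,4)
river: ρ → (4,14,-12)
river: ρ → (-12,10,6)
river: ρ → (6,14,-8)
river: ρ → (-8,18,2)
river: ρ → (2,18,-8)
ρ-cycle length = 18 (tail of 2 descent steps not counted)

18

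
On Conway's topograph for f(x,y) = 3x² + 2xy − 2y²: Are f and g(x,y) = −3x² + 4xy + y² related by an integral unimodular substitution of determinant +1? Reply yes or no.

D₁ = 28, D₂ = 28
river cycle of f (length 4): (-2, 2, 3), (3, 4, -1), (-1, 4, 3), (3, 2, -2)
river cycle of g (length 4): (1, 4, -3), (-3, 2, 2), (2, 2, -3), (-3, 4, 1)
cycles differ ⇒ inequivalent

no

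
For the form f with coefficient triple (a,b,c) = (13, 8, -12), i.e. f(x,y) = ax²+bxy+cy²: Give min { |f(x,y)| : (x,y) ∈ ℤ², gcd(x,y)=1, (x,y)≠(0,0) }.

river: ρ → (-12,16,9)
river: ρ → (9,20,-8)
river: ρ → (-8,12,17)
river: ρ → (17,22,-3)
river: ρ → (-3,26,1)
river: ρ → (1,26,-3)
river: ρ → (-3,22,17)
river: ρ → (17,12,-8)
river: ρ → (-8,20,9)
river: ρ → (9,16,-12)
river: ρ → (-12,8,13)
river: ρ → (13,18,-7)
river: ρ → (-7,24,4)
river: ρ → (4,24,-7)
river: ρ → (-7,18,13)
river: ρ → (13,8,-12)
closes: descent 0, river 16
min |a| on river = 1

1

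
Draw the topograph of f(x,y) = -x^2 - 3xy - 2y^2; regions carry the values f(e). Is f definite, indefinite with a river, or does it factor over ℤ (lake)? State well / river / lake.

D = b²−4ac = (-3)² − 4·(-1)·(-2) = 1
D = 1² is a perfect square ⇒ form factors over ℤ ⇒ lakes

lake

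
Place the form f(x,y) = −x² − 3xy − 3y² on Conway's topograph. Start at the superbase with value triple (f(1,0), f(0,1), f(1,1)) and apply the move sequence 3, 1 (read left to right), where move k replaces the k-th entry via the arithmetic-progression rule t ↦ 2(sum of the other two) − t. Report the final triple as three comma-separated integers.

start (-1,-3,-7) = (f(1,0),f(0,1),f(1,1))
replace slot 3: 2·((-1)+(-3)) − (-7) = -1 → (-1,-3,-1)
replace slot 1: 2·((-3)+(-1)) − (-1) = -7 → (-7,-3,-1)

-7,-3,-1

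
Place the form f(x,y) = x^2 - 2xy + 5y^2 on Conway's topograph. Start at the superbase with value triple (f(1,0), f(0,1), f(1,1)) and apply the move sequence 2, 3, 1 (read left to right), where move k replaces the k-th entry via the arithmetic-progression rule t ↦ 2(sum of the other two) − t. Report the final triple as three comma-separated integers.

start (1,5,4) = (f(1,0),f(0,1),f(1,1))
replace slot 2: 2·(1+4) − 5 = 5 → (1,5,4)
replace slot 3: 2·(1+5) − 4 = 8 → (1,5,8)
replace slot 1: 2·(5+8) − 1 = 25 → (25,5,8)

25,5,8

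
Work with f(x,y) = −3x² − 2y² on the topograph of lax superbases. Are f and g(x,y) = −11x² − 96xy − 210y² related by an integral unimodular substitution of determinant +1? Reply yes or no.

D₁ = -24, D₂ = -24
f is negative-definite; reduce −f:
−f: flip: (3,0,2)→(2,0,3)
−f: reduced (well bottom): (2,0,3) with a≤c, −a<b≤a
flip sign back: reduced form of f is (-2,0,-3)
g is negative-definite; reduce −g:
−g: translate: b→8 (≡96 mod 22), so (11,96,210)→(11,8,2)
−g: flip: (11,8,2)→(2,-8,11)
−g: translate: b→0 (≡-8 mod 4), so (2,-8,11)→(2,0,3)
−g: reduced (well bottom): (2,0,3) with a≤c, −a<b≤a
flip sign back: reduced form of g is (-2,0,-3)
reduced forms (-2, 0, -3) vs (-2, 0, -3) ⇒ equivalent

yes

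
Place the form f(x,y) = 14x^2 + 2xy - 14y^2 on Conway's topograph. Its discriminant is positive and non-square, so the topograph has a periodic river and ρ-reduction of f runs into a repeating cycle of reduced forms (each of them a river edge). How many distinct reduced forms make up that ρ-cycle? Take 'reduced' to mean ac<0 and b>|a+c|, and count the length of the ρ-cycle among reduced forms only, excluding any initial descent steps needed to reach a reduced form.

D = 788, ⌊√D⌋ = 28
river: ρ → (-14,26,2)
river: ρ → (2,26,-14)
river: ρ → (-14,2,14)
river: ρ → (14,26,-2)
river: ρ → (-2,26,14)
river: ρ → (14,2,-14)
ρ-cycle length = 6 (tail of 0 descent steps not counted)

6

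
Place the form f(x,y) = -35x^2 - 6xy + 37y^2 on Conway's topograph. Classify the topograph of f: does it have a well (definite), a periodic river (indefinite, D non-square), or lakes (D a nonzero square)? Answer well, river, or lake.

D = b²−4ac = (-6)² − 4·(-35)·37 = 5216
D > 0 non-square ⇒ indefinite ⇒ periodic river

river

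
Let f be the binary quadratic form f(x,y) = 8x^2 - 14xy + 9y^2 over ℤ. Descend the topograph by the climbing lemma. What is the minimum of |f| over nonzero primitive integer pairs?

translate: b→2 (≡-14 mod 16), so (8,-14,9)→(8,2,3)
flip: (8,2,3)→(3,-2,8)
reduced (well bottom): (3,-2,8) with a≤c, −a<b≤a
well minimum = a = 3

3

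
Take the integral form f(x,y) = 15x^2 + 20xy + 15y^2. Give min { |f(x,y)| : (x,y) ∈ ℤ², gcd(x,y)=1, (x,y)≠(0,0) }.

translate: b→-10 (≡20 mod 30), so (15,20,15)→(15,-10,10)
flip: (15,-10,10)→(10,10,15)
reduced (well bottom): (10,10,15) with a≤c, −a<b≤a
well minimum = a = 10

10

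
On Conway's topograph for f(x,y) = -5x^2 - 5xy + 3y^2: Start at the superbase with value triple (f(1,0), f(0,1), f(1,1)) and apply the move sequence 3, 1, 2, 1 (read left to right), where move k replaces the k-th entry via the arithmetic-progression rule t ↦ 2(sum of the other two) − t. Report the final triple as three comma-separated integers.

start (-5,3,-7) = (f(1,0),f(0,1),f(1,1))
replace slot 3: 2·((-5)+3) − (-7) = 3 → (-5,3,3)
replace slot 1: 2·(3+3) − (-5) = 17 → (17,3,3)
replace slot 2: 2·(17+3) − 3 = 37 → (17,37,3)
replace slot 1: 2·(37+3) − 17 = 63 → (63,37,3)

63,37,3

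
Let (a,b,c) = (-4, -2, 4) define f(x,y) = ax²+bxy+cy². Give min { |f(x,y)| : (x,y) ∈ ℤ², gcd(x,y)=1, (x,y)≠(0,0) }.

descent: ρ → (4,2,-4)  [lands on river]
river: ρ → (-4,6,2)
river: ρ → (2,6,-4)
river: ρ → (-4,2,4)
river: ρ → (4,6,-2)
river: ρ → (-2,6,4)
closes: descent 1, river 6
min |a| on river = 2

2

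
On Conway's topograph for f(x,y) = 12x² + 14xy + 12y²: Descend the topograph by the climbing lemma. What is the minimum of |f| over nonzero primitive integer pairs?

translate: b→-10 (≡14 mod 24), so (12,14,12)→(12,-10,10)
flip: (12,-10,10)→(10,10,12)
reduced (well bottom): (10,10,12) with a≤c, −a<b≤a
well minimum = a = 10

10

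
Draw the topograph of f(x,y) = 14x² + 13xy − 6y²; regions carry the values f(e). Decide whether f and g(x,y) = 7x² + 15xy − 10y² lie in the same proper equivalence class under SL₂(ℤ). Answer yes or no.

D₁ = 505, D₂ = 505
river cycle of f (length 8): (-6, 11, 16), (16, 21, -1), (-1, 21, 16), (16, 11, -6), (-6, 13, 14), (14, 15, -5), (-5, 15, 14), (14, 13, -6)
river cycle of g (length 8): (-10, 5, 12), (12, 19, -3), (-3, 17, 18), (18, 19, -2), (-2, 21, 8), (8, 11, -12), (-12, 13, 7), (7, 15, -10)
cycles differ ⇒ inequivalent

no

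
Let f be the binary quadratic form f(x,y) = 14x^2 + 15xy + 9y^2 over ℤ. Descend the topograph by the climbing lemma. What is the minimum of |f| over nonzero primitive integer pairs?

translate: b→-13 (≡15 mod 28), so (14,15,9)→(14,-13,8)
flip: (14,-13,8)→(8,13,14)
translate: b→-3 (≡13 mod 16), so (8,13,14)→(8,-3,9)
reduced (well bottom): (8,-3,9) with a≤c, −a<b≤a
well minimum = a = 8

8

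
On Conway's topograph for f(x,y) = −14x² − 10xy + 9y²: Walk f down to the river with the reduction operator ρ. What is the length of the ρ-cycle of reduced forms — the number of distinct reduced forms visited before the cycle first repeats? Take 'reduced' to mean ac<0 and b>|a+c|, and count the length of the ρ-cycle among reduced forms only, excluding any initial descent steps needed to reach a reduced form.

D = 604, ⌊√D⌋ = 24
descent: ρ → (9,10,-14)  [lands on river]
river: ρ → (-14,18,5)
river: ρ → (5,22,-6)
river: ρ → (-6,14,17)
river: ρ → (17,20,-3)
river: ρ → (-3,22,10)
river: ρ → (10,18,-7)
river: ρ → (-7,24,1)
river: ρ → (1,24,-7)
river: ρ → (-7,18,10)
river: ρ → (10,22,-3)
river: ρ → (-3,20,17)
river: ρ → (17,14,-6)
river: ρ → (-6,22,5)
river: ρ → (5,18,-14)
river: ρ → (-14,10,9)
river: ρ → (9,8,-15)
river: ρ → (-15,22,2)
river: ρ → (2,22,-15)
river: ρ → (-15,8,9)
ρ-cycle length = 20 (tail of 1 descent step not counted)

20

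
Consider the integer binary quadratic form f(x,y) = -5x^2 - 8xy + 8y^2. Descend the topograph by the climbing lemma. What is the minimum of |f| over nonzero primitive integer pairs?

descent: ρ → (8,8,-5)  [lands on river]
river: ρ → (-5,12,4)
river: ρ → (4,12,-5)
river: ρ → (-5,8,8)
closes: descent 1, river 4
min |a| on river = 4

4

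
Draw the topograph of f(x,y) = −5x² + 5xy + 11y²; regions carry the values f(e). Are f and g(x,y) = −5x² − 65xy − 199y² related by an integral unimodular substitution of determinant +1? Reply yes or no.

D₁ = 245, D₂ = 245
river cycle of f (length 2): (-5, 15, 1), (1, 15, -5)
river cycle of g (length 2): (-5, 15, 1), (1, 15, -5)
cycles coincide ⇒ equivalent

yes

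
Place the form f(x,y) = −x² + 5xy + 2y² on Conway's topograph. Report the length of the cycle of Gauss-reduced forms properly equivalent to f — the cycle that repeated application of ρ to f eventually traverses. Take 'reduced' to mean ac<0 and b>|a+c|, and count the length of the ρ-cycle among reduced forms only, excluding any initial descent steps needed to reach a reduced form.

D = 33, ⌊√D⌋ = 5
river: ρ → (2,3,-3)
river: ρ → (-3,3,2)
river: ρ → (2,5,-1)
river: ρ → (-1,5,2)
ρ-cycle length = 4 (tail of 0 descent steps not counted)

4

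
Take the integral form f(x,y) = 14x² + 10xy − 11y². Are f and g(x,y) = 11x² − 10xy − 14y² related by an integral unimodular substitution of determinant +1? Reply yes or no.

D₁ = 716, D₂ = 716
river cycle of f (length 14): (-11, 12, 13), (13, 14, -10), (-10, 26, 1), (1, 26, -10), (-10, 14, 13), (13, 12, -11), (-11, 10, 14), (14, 18, -7), (-7, 24, 5), (5, 26, -2), … (4 more)
river cycle of g (length 14): (-14, 10, 11), (11, 12, -13), (-13, 14, 10), (10, 26, -1), (-1, 26, 10), (10, 14, -13), (-13, 12, 11), (11, 10, -14), (-14, 18, 7), (7, 24, -5), … (4 more)
cycles differ ⇒ inequivalent

no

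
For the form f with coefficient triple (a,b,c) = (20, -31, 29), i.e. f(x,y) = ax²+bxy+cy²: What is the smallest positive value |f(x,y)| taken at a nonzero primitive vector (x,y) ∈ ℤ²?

translate: b→9 (≡-31 mod 40), so (20,-31,29)→(20,9,18)
flip: (20,9,18)→(18,-9,20)
reduced (well bottom): (18,-9,20) with a≤c, −a<b≤a
well minimum = a = 18

18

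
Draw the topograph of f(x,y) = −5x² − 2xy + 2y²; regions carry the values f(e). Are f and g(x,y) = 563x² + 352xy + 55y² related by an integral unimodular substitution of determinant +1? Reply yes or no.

D₁ = 44, D₂ = 44
river cycle of f (length 2): (2, 6, -1), (-1, 6, 2)
river cycle of g (length 2): (2, 6, -1), (-1, 6, 2)
cycles coincide ⇒ equivalent

yes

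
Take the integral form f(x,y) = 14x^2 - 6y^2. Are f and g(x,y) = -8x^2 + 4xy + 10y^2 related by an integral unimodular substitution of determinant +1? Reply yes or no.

D₁ = 336, D₂ = 336
river cycle of f (length 6): (-6, 12, 8), (8, 4, -10), (-10, 16, 2), (2, 16, -10), (-10, 4, 8), (8, 12, -6)
river cycle of g (length 6): (10, 16, -2), (-2, 16, 10), (10, 4, -8), (-8, 12, 6), (6, 12, -8), (-8, 4, 10)
cycles differ ⇒ inequivalent

no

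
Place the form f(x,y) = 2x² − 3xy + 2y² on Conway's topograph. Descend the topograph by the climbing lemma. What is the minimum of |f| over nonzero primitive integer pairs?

translate: b→1 (≡-3 mod 4), so (2,-3,2)→(2,1,1)
flip: (2,1,1)→(1,-1,2)
translate: b→1 (≡-1 mod 2), so (1,-1,2)→(1,1,2)
reduced (well bottom): (1,1,2) with a≤c, −a<b≤a
well minimum = a = 1

1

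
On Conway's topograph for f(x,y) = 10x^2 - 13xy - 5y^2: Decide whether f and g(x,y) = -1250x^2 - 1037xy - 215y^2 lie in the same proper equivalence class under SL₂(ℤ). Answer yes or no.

D₁ = 369, D₂ = 369
river cycle of f (length 16): (-5, 13, 10), (10, 7, -8), (-8, 9, 9), (9, 9, -8), (-8, 7, 10), (10, 13, -5), (-5, 17, 4), (4, 15, -9), (-9, 3, 10), (10, 17, -2), … (6 more)
river cycle of g (length 16): (-5, 13, 10), (10, 7, -8), (-8, 9, 9), (9, 9, -8), (-8, 7, 10), (10, 13, -5), (-5, 17, 4), (4, 15, -9), (-9, 3, 10), (10, 17, -2), … (6 more)
cycles coincide ⇒ equivalent

yes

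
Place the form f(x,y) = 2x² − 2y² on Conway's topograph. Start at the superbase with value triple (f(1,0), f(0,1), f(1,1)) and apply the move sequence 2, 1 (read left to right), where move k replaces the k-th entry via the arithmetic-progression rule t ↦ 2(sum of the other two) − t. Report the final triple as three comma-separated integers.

start (2,-2,0) = (f(1,0),f(0,1),f(1,1))
replace slot 2: 2·(2+0) − (-2) = 6 → (2,6,0)
replace slot 1: 2·(6+0) − 2 = 10 → (10,6,0)

10,6,0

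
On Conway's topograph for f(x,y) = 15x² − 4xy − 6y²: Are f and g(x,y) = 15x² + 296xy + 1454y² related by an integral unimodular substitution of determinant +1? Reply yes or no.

D₁ = 376, D₂ = 376
river cycle of f (length 16): (-6, 16, 5), (5, 14, -9), (-9, 4, 10), (10, 16, -3), (-3, 14, 15), (15, 16, -2), (-2, 16, 15), (15, 14, -3), (-3, 16, 10), (10, 4, -9), … (6 more)
river cycle of g (length 16): (-6, 16, 5), (5, 14, -9), (-9, 4, 10), (10, 16, -3), (-3, 14, 15), (15, 16, -2), (-2, 16, 15), (15, 14, -3), (-3, 16, 10), (10, 4, -9), … (6 more)
cycles coincide ⇒ equivalent

yes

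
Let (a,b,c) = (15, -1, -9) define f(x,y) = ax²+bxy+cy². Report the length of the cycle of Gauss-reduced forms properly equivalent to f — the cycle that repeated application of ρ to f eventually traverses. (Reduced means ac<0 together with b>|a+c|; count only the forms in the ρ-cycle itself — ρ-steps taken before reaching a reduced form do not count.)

D = 541, ⌊√D⌋ = 23
descent: ρ → (-9,19,5)  [lands on river]
river: ρ → (5,21,-5)
river: ρ → (-5,19,9)
river: ρ → (9,17,-7)
river: ρ → (-7,11,15)
river: ρ → (15,19,-3)
river: ρ → (-3,23,1)
river: ρ → (1,23,-3)
river: ρ → (-3,19,15)
river: ρ → (15,11,-7)
river: ρ → (-7,17,9)
river: ρ → (9,19,-5)
river: ρ → (-5,21,5)
river: ρ → (5,19,-9)
river: ρ → (-9,17,7)
river: ρ → (7,11,-15)
river: ρ → (-15,19,3)
river: ρ → (3,23,-1)
river: ρ → (-1,23,3)
river: ρ → (3,19,-15)
river: ρ → (-15,11,7)
river: ρ → (7,17,-9)
ρ-cycle length = 22 (tail of 1 descent step not counted)

22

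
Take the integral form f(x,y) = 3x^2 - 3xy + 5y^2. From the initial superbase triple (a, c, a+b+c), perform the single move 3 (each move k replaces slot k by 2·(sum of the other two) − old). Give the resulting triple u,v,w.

start (3,5,5) = (f(1,0),f(0,1),f(1,1))
replace slot 3: 2·(3+5) − 5 = 11 → (3,5,11)

3,5,11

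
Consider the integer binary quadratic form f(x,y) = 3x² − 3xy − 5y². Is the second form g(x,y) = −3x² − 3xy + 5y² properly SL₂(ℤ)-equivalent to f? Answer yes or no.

D₁ = 69, D₂ = 69
river cycle of f (length 4): (-5, 3, 3), (3, 3, -5), (-5, 7, 1), (1, 7, -5)
river cycle of g (length 4): (5, 3, -3), (-3, 3, 5), (5, 7, -1), (-1, 7, 5)
cycles differ ⇒ inequivalent

no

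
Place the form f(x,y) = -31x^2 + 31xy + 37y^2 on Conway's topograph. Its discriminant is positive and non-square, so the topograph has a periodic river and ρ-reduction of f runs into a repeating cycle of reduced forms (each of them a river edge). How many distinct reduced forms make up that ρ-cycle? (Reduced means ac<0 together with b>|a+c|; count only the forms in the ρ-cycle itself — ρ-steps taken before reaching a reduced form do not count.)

D = 5549, ⌊√D⌋ = 74
river: ρ → (37,43,-25)
river: ρ → (-25,57,23)
river: ρ → (23,35,-47)
river: ρ → (-47,59,11)
river: ρ → (11,73,-5)
river: ρ → (-5,67,53)
river: ρ → (53,39,-19)
river: ρ → (-19,37,55)
river: ρ → (55,73,-1)
river: ρ → (-1,73,55)
river: ρ → (55,37,-19)
river: ρ → (-19,39,53)
river: ρ → (53,67,-5)
river: ρ → (-5,73,11)
river: ρ → (11,59,-47)
river: ρ → (-47,35,23)
river: ρ → (23,57,-25)
river: ρ → (-25,43,37)
river: ρ → (37,31,-31)
river: ρ → (-31,31,37)
ρ-cycle length = 20 (tail of 0 descent steps not counted)

20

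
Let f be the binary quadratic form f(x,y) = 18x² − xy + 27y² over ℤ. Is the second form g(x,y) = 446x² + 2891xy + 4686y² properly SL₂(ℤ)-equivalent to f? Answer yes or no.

D₁ = -1943, D₂ = -1943
f: reduced (well bottom): (18,-1,27) with a≤c, −a<b≤a
g: translate: b→215 (≡2891 mod 892), so (446,2891,4686)→(446,215,27)
g: flip: (446,215,27)→(27,-215,446)
g: translate: b→1 (≡-215 mod 54), so (27,-215,446)→(27,1,18)
g: flip: (27,1,18)→(18,-1,27)
g: reduced (well bottom): (18,-1,27) with a≤c, −a<b≤a
reduced forms (18, -1, 27) vs (18, -1, 27) ⇒ equivalent

yes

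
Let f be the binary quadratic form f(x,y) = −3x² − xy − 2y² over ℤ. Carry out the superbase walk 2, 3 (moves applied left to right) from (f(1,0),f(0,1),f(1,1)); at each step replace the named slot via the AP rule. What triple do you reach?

start (-3,-2,-6) = (f(1,0),f(0,1),f(1,1))
replace slot 2: 2·((-3)+(-6)) − (-2) = -16 → (-3,-16,-6)
replace slot 3: 2·((-3)+(-16)) − (-6) = -32 → (-3,-16,-32)

-3,-16,-32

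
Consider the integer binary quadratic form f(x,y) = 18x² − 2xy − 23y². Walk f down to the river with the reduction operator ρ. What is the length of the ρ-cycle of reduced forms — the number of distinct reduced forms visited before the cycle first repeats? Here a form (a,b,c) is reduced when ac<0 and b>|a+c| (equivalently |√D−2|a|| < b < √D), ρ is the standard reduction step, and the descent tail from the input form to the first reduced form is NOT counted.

D = 1660, ⌊√D⌋ = 40
descent: ρ → (-23,2,18)
descent: ρ → (18,34,-7)  [lands on river]
river: ρ → (-7,36,13)
river: ρ → (13,16,-27)
river: ρ → (-27,38,2)
river: ρ → (2,38,-27)
river: ρ → (-27,16,13)
river: ρ → (13,36,-7)
river: ρ → (-7,34,18)
river: ρ → (18,38,-3)
river: ρ → (-3,40,5)
river: ρ → (5,40,-3)
river: ρ → (-3,38,18)
ρ-cycle length = 12 (tail of 2 descent steps not counted)

12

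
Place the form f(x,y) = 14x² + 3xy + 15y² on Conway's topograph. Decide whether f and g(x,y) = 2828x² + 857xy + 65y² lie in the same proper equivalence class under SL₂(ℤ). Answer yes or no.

D₁ = -831, D₂ = -831
f: reduced (well bottom): (14,3,15) with a≤c, −a<b≤a
g: flip: (2828,857,65)→(65,-857,2828)
g: translate: b→53 (≡-857 mod 130), so (65,-857,2828)→(65,53,14)
g: flip: (65,53,14)→(14,-53,65)
g: translate: b→3 (≡-53 mod 28), so (14,-53,65)→(14,3,15)
g: reduced (well bottom): (14,3,15) with a≤c, −a<b≤a
reduced forms (14, 3, 15) vs (14, 3, 15) ⇒ equivalent

yes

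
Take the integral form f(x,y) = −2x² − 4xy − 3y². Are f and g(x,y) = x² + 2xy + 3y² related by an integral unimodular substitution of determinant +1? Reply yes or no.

D₁ = -8, D₂ = -8
f is negative-definite; reduce −f:
−f: translate: b→0 (≡4 mod 4), so (2,4,3)→(2,0,1)
−f: flip: (2,0,1)→(1,0,2)
−f: reduced (well bottom): (1,0,2) with a≤c, −a<b≤a
flip sign back: reduced form of f is (-1,0,-2)
g: translate: b→0 (≡2 mod 2), so (1,2,3)→(1,0,2)
g: reduced (well bottom): (1,0,2) with a≤c, −a<b≤a
reduced forms (-1, 0, -2) vs (1, 0, 2) ⇒ inequivalent

no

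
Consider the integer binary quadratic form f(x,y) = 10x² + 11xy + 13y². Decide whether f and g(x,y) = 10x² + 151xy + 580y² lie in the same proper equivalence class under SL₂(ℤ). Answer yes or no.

D₁ = -399, D₂ = -399
f: translate: b→-9 (≡11 mod 20), so (10,11,13)→(10,-9,12)
f: reduced (well bottom): (10,-9,12) with a≤c, −a<b≤a
g: translate: b→-9 (≡151 mod 20), so (10,151,580)→(10,-9,12)
g: reduced (well bottom): (10,-9,12) with a≤c, −a<b≤a
reduced forms (10, -9, 12) vs (10, -9, 12) ⇒ equivalent

yes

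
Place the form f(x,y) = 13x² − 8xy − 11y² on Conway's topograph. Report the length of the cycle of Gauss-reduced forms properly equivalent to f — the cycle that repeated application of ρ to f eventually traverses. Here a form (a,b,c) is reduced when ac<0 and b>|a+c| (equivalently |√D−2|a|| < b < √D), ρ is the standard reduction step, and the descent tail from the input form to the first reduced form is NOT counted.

D = 636, ⌊√D⌋ = 25
descent: ρ → (-11,8,13)  [lands on river]
river: ρ → (13,18,-6)
river: ρ → (-6,18,13)
river: ρ → (13,8,-11)
river: ρ → (-11,14,10)
river: ρ → (10,6,-15)
river: ρ → (-15,24,1)
river: ρ → (1,24,-15)
river: ρ → (-15,6,10)
river: ρ → (10,14,-11)
ρ-cycle length = 10 (tail of 1 descent step not counted)

10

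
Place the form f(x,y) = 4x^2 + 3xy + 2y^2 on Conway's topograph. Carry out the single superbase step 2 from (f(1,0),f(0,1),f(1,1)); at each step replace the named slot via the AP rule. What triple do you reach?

start (4,2,9) = (f(1,0),f(0,1),f(1,1))
replace slot 2: 2·(4+9) − 2 = 24 → (4,24,9)

4,24,9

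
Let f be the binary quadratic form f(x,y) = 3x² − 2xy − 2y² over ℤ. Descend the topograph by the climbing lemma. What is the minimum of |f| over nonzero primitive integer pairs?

descent: ρ → (-2,2,3)  [lands on river]
river: ρ → (3,4,-1)
river: ρ → (-1,4,3)
river: ρ → (3,2,-2)
closes: descent 1, river 4
min |a| on river = 1

1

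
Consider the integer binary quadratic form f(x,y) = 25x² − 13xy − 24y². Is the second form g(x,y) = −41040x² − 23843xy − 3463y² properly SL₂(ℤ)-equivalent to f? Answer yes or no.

D₁ = 2569, D₂ = 2569
river cycle of f (length 76): (-24, 13, 25), (25, 37, -12), (-12, 35, 28), (28, 21, -19), (-19, 17, 30), (30, 43, -6), (-6, 41, 37), (37, 33, -10), (-10, 47, 9), (9, 43, -20), … (66 more)
river cycle of g (length 76): (14, 35, -24), (-24, 13, 25), (25, 37, -12), (-12, 35, 28), (28, 21, -19), (-19, 17, 30), (30, 43, -6), (-6, 41, 37), (37, 33, -10), (-10, 47, 9), … (66 more)
cycles coincide ⇒ equivalent

yes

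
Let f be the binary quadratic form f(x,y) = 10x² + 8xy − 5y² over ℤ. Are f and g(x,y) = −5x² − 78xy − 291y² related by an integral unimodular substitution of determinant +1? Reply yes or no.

D₁ = 264, D₂ = 264
river cycle of f (length 6): (-5, 12, 6), (6, 12, -5), (-5, 8, 10), (10, 12, -3), (-3, 12, 10), (10, 8, -5)
river cycle of g (length 6): (-5, 12, 6), (6, 12, -5), (-5, 8, 10), (10, 12, -3), (-3, 12, 10), (10, 8, -5)
cycles coincide ⇒ equivalent

yes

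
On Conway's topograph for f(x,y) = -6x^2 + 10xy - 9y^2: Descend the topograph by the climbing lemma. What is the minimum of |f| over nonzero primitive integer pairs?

translate: b→2 (≡-10 mod 12), so (6,-10,9)→(6,2,5)
flip: (6,2,5)→(5,-2,6)
reduced (well bottom): (5,-2,6) with a≤c, −a<b≤a
well minimum |f| = |-5| = 5 (negative-definite)

5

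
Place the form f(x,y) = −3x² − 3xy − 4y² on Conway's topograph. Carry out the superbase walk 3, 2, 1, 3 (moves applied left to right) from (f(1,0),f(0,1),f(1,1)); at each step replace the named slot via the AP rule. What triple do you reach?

start (-3,-4,-10) = (f(1,0),f(0,1),f(1,1))
replace slot 3: 2·((-3)+(-4)) − (-10) = -4 → (-3,-4,-4)
replace slot 2: 2·((-3)+(-4)) − (-4) = -10 → (-3,-10,-4)
replace slot 1: 2·((-10)+(-4)) − (-3) = -25 → (-25,-10,-4)
replace slot 3: 2·((-25)+(-10)) − (-4) = -66 → (-25,-10,-66)

-25,-10,-66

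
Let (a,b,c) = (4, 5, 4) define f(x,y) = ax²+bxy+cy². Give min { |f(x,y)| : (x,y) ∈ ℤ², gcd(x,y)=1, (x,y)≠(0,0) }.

translate: b→-3 (≡5 mod 8), so (4,5,4)→(4,-3,3)
flip: (4,-3,3)→(3,3,4)
reduced (well bottom): (3,3,4) with a≤c, −a<b≤a
well minimum = a = 3

3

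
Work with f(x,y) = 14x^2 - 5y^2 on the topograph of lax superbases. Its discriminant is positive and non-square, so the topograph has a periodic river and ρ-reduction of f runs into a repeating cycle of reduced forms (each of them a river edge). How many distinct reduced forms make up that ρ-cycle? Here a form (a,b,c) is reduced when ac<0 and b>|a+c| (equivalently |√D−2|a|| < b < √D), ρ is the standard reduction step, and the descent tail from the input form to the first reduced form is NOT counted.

D = 280, ⌊√D⌋ = 16
descent: ρ → (-5,10,9)  [lands on river]
river: ρ → (9,8,-6)
river: ρ → (-6,16,1)
river: ρ → (1,16,-6)
river: ρ → (-6,8,9)
river: ρ → (9,10,-5)
ρ-cycle length = 6 (tail of 1 descent step not counted)

6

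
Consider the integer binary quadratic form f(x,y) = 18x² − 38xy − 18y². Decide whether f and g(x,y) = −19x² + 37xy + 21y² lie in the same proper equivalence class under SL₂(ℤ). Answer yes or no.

D₁ = 2740, D₂ = 2965
discriminants differ ⇒ not SL₂(ℤ)-equivalent

no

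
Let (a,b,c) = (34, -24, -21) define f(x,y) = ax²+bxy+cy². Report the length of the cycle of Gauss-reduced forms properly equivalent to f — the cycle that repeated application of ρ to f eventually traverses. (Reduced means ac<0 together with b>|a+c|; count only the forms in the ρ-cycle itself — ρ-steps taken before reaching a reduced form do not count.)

D = 3432, ⌊√D⌋ = 58
descent: ρ → (-21,24,34)  [lands on river]
river: ρ → (34,44,-11)
river: ρ → (-11,44,34)
river: ρ → (34,24,-21)
river: ρ → (-21,18,37)
river: ρ → (37,56,-2)
river: ρ → (-2,56,37)
river: ρ → (37,18,-21)
ρ-cycle length = 8 (tail of 1 descent step not counted)

8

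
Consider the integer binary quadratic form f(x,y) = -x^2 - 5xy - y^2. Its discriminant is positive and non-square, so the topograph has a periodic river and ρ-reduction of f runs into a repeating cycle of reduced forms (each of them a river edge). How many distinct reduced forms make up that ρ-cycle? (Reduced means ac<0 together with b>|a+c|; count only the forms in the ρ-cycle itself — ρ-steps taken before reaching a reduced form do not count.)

D = 21, ⌊√D⌋ = 4
descent: ρ → (-1,3,3)  [lands on river]
river: ρ → (3,3,-1)
ρ-cycle length = 2 (tail of 1 descent step not counted)

2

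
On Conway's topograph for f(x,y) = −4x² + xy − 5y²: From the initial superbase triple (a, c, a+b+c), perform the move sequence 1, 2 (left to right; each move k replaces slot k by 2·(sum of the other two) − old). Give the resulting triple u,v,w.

start (-4,-5,-8) = (f(1,0),f(0,1),f(1,1))
replace slot 1: 2·((-5)+(-8)) − (-4) = -22 → (-22,-5,-8)
replace slot 2: 2·((-22)+(-8)) − (-5) = -55 → (-22,-55,-8)

-22,-55,-8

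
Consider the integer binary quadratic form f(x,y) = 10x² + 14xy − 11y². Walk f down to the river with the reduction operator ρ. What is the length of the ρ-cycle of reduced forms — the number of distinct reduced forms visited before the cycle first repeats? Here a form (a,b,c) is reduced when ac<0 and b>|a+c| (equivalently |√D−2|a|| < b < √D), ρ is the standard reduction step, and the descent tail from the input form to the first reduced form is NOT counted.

D = 636, ⌊√D⌋ = 25
river: ρ → (-11,8,13)
river: ρ → (13,18,-6)
river: ρ → (-6,18,13)
river: ρ → (13,8,-11)
river: ρ → (-11,14,10)
river: ρ → (10,6,-15)
river: ρ → (-15,24,1)
river: ρ → (1,24,-15)
river: ρ → (-15,6,10)
river: ρ → (10,14,-11)
ρ-cycle length = 10 (tail of 0 descent steps not counted)

10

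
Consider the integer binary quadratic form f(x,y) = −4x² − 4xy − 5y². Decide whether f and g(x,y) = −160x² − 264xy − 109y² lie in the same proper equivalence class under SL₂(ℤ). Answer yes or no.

D₁ = -64, D₂ = -64
f is negative-definite; reduce −f:
−f: reduced (well bottom): (4,4,5) with a≤c, −a<b≤a
flip sign back: reduced form of f is (-4,-4,-5)
g is negative-definite; reduce −g:
−g: translate: b→-56 (≡264 mod 320), so (160,264,109)→(160,-56,5)
−g: flip: (160,-56,5)→(5,56,160)
−g: translate: b→-4 (≡56 mod 10), so (5,56,160)→(5,-4,4)
−g: flip: (5,-4,4)→(4,4,5)
−g: reduced (well bottom): (4,4,5) with a≤c, −a<b≤a
flip sign back: reduced form of g is (-4,-4,-5)
reduced forms (-4, -4, -5) vs (-4, -4, -5) ⇒ equivalent

yes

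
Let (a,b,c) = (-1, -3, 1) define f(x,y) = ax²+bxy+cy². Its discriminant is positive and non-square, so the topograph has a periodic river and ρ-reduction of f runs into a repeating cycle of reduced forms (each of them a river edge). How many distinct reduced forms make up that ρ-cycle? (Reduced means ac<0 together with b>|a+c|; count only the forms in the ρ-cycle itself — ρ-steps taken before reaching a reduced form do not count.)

D = 13, ⌊√D⌋ = 3
descent: ρ → (1,3,-1)  [lands on river]
river: ρ → (-1,3,1)
ρ-cycle length = 2 (tail of 1 descent step not counted)

2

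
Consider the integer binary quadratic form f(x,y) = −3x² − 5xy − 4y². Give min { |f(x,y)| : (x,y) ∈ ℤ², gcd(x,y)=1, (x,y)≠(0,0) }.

translate: b→-1 (≡5 mod 6), so (3,5,4)→(3,-1,2)
flip: (3,-1,2)→(2,1,3)
reduced (well bottom): (2,1,3) with a≤c, −a<b≤a
well minimum |f| = |-2| = 2 (negative-definite)

2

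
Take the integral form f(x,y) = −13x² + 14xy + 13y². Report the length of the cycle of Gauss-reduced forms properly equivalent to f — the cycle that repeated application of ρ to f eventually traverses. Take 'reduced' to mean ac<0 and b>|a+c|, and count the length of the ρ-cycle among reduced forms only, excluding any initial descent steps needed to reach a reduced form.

D = 872, ⌊√D⌋ = 29
river: ρ → (13,12,-14)
river: ρ → (-14,16,11)
river: ρ → (11,28,-2)
river: ρ → (-2,28,11)
river: ρ → (11,16,-14)
river: ρ → (-14,12,13)
river: ρ → (13,14,-13)
river: ρ → (-13,12,14)
river: ρ → (14,16,-11)
river: ρ → (-11,28,2)
river: ρ → (2,28,-11)
river: ρ → (-11,16,14)
river: ρ → (14,12,-13)
river: ρ → (-13,14,13)
ρ-cycle length = 14 (tail of 0 descent steps not counted)

14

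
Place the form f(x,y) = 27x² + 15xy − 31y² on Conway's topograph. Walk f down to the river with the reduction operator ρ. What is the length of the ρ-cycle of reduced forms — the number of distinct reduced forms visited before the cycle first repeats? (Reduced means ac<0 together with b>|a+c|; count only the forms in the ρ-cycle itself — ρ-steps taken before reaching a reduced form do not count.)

D = 3573, ⌊√D⌋ = 59
river: ρ → (-31,47,11)
river: ρ → (11,41,-43)
river: ρ → (-43,45,9)
river: ρ → (9,45,-43)
river: ρ → (-43,41,11)
river: ρ → (11,47,-31)
river: ρ → (-31,15,27)
river: ρ → (27,39,-19)
river: ρ → (-19,37,29)
river: ρ → (29,21,-27)
river: ρ → (-27,33,23)
river: ρ → (23,59,-1)
river: ρ → (-1,59,23)
river: ρ → (23,33,-27)
river: ρ → (-27,21,29)
river: ρ → (29,37,-19)
river: ρ → (-19,39,27)
river: ρ → (27,15,-31)
ρ-cycle length = 18 (tail of 0 descent steps not counted)

18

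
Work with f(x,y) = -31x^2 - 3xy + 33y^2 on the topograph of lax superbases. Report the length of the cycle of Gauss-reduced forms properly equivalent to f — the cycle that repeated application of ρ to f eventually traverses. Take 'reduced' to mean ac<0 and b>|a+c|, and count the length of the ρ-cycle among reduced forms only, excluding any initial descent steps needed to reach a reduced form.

D = 4101, ⌊√D⌋ = 64
descent: ρ → (33,3,-31)  [lands on river]
river: ρ → (-31,59,5)
river: ρ → (5,61,-19)
river: ρ → (-19,53,17)
river: ρ → (17,49,-25)
river: ρ → (-25,51,15)
river: ρ → (15,39,-43)
river: ρ → (-43,47,11)
river: ρ → (11,63,-3)
river: ρ → (-3,63,11)
river: ρ → (11,47,-43)
river: ρ → (-43,39,15)
river: ρ → (15,51,-25)
river: ρ → (-25,49,17)
river: ρ → (17,53,-19)
river: ρ → (-19,61,5)
river: ρ → (5,59,-31)
river: ρ → (-31,3,33)
river: ρ → (33,63,-1)
river: ρ → (-1,63,33)
ρ-cycle length = 20 (tail of 1 descent step not counted)

20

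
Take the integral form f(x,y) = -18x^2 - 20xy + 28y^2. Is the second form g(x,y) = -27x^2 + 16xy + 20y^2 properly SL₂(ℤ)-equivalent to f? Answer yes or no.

D₁ = 2416, D₂ = 2416
river cycle of f (length 20): (28, 20, -18), (-18, 16, 30), (30, 44, -4), (-4, 44, 30), (30, 16, -18), (-18, 20, 28), (28, 36, -10), (-10, 44, 12), (12, 28, -34), (-34, 40, 6), … (10 more)
river cycle of g (length 44): (20, 24, -23), (-23, 22, 21), (21, 20, -24), (-24, 28, 17), (17, 40, -12), (-12, 32, 29), (29, 26, -15), (-15, 34, 21), (21, 8, -28), (-28, 48, 1), … (34 more)
cycles differ ⇒ inequivalent

no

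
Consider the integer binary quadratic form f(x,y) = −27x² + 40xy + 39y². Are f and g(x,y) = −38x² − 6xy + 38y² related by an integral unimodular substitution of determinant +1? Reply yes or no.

D₁ = 5812, D₂ = 5812
river cycle of f (length 114): (39, 38, -28), (-28, 74, 3), (3, 76, -3), (-3, 74, 28), (28, 38, -39), (-39, 40, 27), (27, 68, -11), (-11, 64, 39), (39, 14, -36), (-36, 58, 17), … (104 more)
river cycle of g (length 42): (38, 6, -38), (-38, 70, 6), (6, 74, -14), (-14, 66, 26), (26, 38, -42), (-42, 46, 22), (22, 42, -46), (-46, 50, 18), (18, 58, -34), (-34, 10, 42), … (32 more)
cycles differ ⇒ inequivalent

no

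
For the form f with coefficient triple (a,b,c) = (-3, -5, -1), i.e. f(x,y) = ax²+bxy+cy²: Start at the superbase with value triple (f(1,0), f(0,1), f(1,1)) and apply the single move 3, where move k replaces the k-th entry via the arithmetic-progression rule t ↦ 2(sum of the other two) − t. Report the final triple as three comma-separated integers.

start (-3,-1,-9) = (f(1,0),f(0,1),f(1,1))
replace slot 3: 2·((-3)+(-1)) − (-9) = 1 → (-3,-1,1)

-3,-1,1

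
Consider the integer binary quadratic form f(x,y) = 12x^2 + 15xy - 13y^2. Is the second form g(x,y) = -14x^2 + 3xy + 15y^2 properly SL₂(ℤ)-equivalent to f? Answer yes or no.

D₁ = 849, D₂ = 849
river cycle of f (length 34): (-13, 11, 14), (14, 17, -10), (-10, 23, 8), (8, 25, -7), (-7, 17, 20), (20, 23, -4), (-4, 25, 14), (14, 3, -15), (-15, 27, 2), (2, 29, -1), … (24 more)
river cycle of g (length 34): (15, 27, -2), (-2, 29, 1), (1, 29, -2), (-2, 27, 15), (15, 3, -14), (-14, 25, 4), (4, 23, -20), (-20, 17, 7), (7, 25, -8), (-8, 23, 10), … (24 more)
cycles differ ⇒ inequivalent

no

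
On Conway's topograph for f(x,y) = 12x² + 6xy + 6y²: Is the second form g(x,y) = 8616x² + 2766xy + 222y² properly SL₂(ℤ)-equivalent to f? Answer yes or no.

D₁ = -252, D₂ = -252
f: flip: (12,6,6)→(6,-6,12)
f: translate: b→6 (≡-6 mod 12), so (6,-6,12)→(6,6,12)
f: reduced (well bottom): (6,6,12) with a≤c, −a<b≤a
g: flip: (8616,2766,222)→(222,-2766,8616)
g: translate: b→-102 (≡-2766 mod 444), so (222,-2766,8616)→(222,-102,12)
g: flip: (222,-102,12)→(12,102,222)
g: translate: b→6 (≡102 mod 24), so (12,102,222)→(12,6,6)
g: flip: (12,6,6)→(6,-6,12)
g: translate: b→6 (≡-6 mod 12), so (6,-6,12)→(6,6,12)
g: reduced (well bottom): (6,6,12) with a≤c, −a<b≤a
reduced forms (6, 6, 12) vs (6, 6, 12) ⇒ equivalent

yes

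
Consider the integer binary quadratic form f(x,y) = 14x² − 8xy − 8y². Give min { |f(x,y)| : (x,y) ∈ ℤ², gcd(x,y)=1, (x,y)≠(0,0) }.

descent: ρ → (-8,8,14)  [lands on river]
river: ρ → (14,20,-2)
river: ρ → (-2,20,14)
river: ρ → (14,8,-8)
closes: descent 1, river 4
min |a| on river = 2

2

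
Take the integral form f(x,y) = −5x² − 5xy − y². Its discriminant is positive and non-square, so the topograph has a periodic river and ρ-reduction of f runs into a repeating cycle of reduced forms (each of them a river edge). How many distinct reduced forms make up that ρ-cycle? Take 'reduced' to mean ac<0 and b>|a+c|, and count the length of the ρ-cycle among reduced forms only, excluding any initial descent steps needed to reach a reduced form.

D = 5, ⌊√D⌋ = 2
descent: ρ → (-1,1,1)  [lands on river]
river: ρ → (1,1,-1)
ρ-cycle length = 2 (tail of 1 descent step not counted)

2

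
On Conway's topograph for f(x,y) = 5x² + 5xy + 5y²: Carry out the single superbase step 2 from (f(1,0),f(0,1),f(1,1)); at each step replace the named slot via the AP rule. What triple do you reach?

start (5,5,15) = (f(1,0),f(0,1),f(1,1))
replace slot 2: 2·(5+15) − 5 = 35 → (5,35,15)

5,35,15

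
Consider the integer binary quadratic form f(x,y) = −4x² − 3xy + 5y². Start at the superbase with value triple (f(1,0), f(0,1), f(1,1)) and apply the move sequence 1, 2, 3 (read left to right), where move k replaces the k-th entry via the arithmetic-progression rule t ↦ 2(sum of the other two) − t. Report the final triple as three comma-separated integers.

start (-4,5,-2) = (f(1,0),f(0,1),f(1,1))
replace slot 1: 2·(5+(-2)) − (-4) = 10 → (10,5,-2)
replace slot 2: 2·(10+(-2)) − 5 = 11 → (10,11,-2)
replace slot 3: 2·(10+11) − (-2) = 44 → (10,11,44)

10,11,44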